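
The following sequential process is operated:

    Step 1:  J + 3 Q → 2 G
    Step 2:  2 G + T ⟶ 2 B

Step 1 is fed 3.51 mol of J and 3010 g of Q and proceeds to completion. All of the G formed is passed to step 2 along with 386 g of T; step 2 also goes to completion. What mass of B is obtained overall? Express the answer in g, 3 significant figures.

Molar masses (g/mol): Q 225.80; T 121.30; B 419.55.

2670 g

Step 1:
n(J) = 3.510 mol
n(Q) = 3010 / 225.80 = 13.33 mol
n/ν → J: 3.510, Q: 4.443; J is limiting.
n(G) produced = (2/1) × 3.510 = 7.020 mol
Step 2:
n(G) available = 7.020 mol
n(T) = 386.0 / 121.30 = 3.182 mol
n/ν → G: 3.510, T: 3.182; T is limiting.
n(B) = (2/1) × 3.182 = 6.364 mol
mass = 6.364 × 419.55 = 2670 g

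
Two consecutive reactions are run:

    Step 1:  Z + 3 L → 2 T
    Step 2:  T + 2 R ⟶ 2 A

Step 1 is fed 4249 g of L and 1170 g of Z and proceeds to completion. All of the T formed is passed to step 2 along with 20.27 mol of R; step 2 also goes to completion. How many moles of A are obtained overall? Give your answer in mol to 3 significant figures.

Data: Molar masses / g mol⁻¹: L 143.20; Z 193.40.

Step 1:
n(L) = 4249 / 143.20 = 29.67 mol
n(Z) = 1170 / 193.40 = 6.050 mol
n/ν for L = 29.67/3 = 9.890
n/ν for Z = 6.050/1 = 6.050
Smallest n/ν is Z → limiting reagent.
n(T) produced = (2/1) × 6.050 = 12.10 mol
Step 2:
n(T) available = 12.10 mol
n(R) = 20.27 mol
n/ν for T = 12.10/1 = 12.10
n/ν for R = 20.27/2 = 10.14
Smallest n/ν is R → limiting reagent.
n(A) = (2/2) × 20.27 = 20.27 mol

20.3 mol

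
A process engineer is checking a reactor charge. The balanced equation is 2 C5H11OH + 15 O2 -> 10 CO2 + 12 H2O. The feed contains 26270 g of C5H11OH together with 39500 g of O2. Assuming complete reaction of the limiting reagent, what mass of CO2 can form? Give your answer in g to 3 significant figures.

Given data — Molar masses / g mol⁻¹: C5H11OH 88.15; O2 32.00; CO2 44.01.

n(C5H11OH) = 26270 / 88.15 = 298.0 mol
n(O2) = 39500 / 32.00 = 1234 mol
n/ν for C5H11OH = 298.0/2 = 149.0
n/ν for O2 = 1234/15 = 82.27
Smallest n/ν is O2 → limiting reagent.
n(CO2) = (10/15) × 1234 = 822.7 mol
mass = 822.7 × 44.01 = 36210 g

36200 g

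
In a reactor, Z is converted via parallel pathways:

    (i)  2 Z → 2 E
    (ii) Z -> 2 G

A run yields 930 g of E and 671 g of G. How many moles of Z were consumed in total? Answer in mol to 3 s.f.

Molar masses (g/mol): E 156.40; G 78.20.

n(E) = 930 / 156.40 = 5.946 mol
n(G) = 671 / 78.20 = 8.581 mol
n(Z) via (i) = (2/2)×5.946 = 5.946 mol
n(Z) via (ii) = (1/2)×8.581 = 4.291 mol
total n(Z) = 5.946 + 4.291 = 10.24 mol

10.2 mol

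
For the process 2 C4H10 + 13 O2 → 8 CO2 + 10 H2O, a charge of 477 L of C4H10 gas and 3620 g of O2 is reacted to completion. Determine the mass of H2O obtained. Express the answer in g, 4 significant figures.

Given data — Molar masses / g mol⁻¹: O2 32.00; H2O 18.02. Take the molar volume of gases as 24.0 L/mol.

1568 g

n(C4H10) = 477.0 / 24.0 = 19.88 mol
n(O2) = 3620 / 32.00 = 113.1 mol
n/ν → C4H10: 9.940, O2: 8.700; O2 is limiting.
n(H2O) = (10/13) × 113.1 = 87.00 mol
mass = 87.00 × 18.02 = 1568 g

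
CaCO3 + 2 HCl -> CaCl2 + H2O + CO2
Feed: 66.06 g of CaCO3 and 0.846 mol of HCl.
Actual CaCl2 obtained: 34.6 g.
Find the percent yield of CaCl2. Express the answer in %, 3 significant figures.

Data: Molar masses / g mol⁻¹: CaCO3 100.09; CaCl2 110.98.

73.7 %

n(CaCO3) = 66.06 / 100.09 = 0.6600 mol
n(HCl) = 0.8460 mol
n/ν for CaCO3 = 0.6600/1 = 0.6600
n/ν for HCl = 0.8460/2 = 0.4230
Smallest n/ν is HCl → limiting reagent.
theoretical n(CaCl2) = (1/2) × 0.8460 = 0.4230 mol → 46.94 g
% yield = 34.6 / 46.94 × 100 = 73.71 %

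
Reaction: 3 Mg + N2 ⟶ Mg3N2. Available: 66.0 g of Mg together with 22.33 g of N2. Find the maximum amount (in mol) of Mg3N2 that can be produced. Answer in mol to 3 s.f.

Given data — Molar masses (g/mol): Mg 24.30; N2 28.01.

0.797 mol

n(Mg) = 66.00 / 24.30 = 2.716 mol
n(N2) = 22.33 / 28.01 = 0.7972 mol
n/ν for Mg = 2.716/3 = 0.9053
n/ν for N2 = 0.7972/1 = 0.7972
Smallest n/ν is N2 → limiting reagent.
n(Mg3N2) = (1/1) × 0.7972 = 0.7972 mol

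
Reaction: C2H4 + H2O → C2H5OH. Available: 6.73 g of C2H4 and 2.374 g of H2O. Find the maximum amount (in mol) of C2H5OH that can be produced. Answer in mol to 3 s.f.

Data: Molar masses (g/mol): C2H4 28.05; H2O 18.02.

0.132 mol

n(C2H4) = 6.730 / 28.05 = 0.2399 mol
n(H2O) = 2.374 / 18.02 = 0.1317 mol
n/ν for C2H4 = 0.2399/1 = 0.2399
n/ν for H2O = 0.1317/1 = 0.1317
Smallest n/ν is H2O → limiting reagent.
n(C2H5OH) = (1/1) × 0.1317 = 0.1317 mol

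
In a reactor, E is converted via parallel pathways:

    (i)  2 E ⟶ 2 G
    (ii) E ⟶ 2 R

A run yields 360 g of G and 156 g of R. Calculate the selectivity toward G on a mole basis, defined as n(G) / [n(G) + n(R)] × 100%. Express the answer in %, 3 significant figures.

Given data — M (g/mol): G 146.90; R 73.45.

53.6 %

n(G) = 360 / 146.90 = 2.451 mol
n(R) = 156 / 73.45 = 2.124 mol
selectivity = 2.451/(2.451+2.124) × 100 = 53.57 %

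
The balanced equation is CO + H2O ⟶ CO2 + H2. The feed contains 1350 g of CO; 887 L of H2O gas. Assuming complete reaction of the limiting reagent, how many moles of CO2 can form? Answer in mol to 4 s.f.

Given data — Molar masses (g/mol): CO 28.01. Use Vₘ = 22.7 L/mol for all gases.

n(CO) = 1350 / 28.01 = 48.20 mol
n(H2O) = 887.0 / 22.7 = 39.07 mol
n/ν for CO = 48.20/1 = 48.20
n/ν for H2O = 39.07/1 = 39.07
Smallest n/ν is H2O → limiting reagent.
n(CO2) = (1/1) × 39.07 = 39.07 mol

39.07 mol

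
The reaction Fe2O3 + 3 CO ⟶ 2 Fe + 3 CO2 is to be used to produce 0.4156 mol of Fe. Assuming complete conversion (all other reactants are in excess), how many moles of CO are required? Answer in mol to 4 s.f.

0.6234 mol

n(Fe) = 0.4156 mol
n(CO) = (3/2) × 0.4156 = 0.6234 mol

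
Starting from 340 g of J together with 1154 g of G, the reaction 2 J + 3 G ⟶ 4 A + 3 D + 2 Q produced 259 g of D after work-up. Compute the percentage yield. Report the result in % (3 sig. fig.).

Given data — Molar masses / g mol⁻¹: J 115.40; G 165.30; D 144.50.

n(J) = 340.0 / 115.40 = 2.946 mol
n(G) = 1154 / 165.30 = 6.981 mol
n/ν for J = 2.946/2 = 1.473
n/ν for G = 6.981/3 = 2.327
Smallest n/ν is J → limiting reagent.
theoretical n(D) = (3/2) × 2.946 = 4.419 mol → 638.5 g
% yield = 259 / 638.5 × 100 = 40.56 %

40.6 %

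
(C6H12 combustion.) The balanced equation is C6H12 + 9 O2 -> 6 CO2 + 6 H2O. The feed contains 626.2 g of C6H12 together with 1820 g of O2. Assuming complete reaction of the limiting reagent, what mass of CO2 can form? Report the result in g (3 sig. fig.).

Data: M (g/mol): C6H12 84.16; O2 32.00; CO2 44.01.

n(C6H12) = 626.2 / 84.16 = 7.441 mol
n(O2) = 1820 / 32.00 = 56.88 mol
n/ν → C6H12: 7.441, O2: 6.320; O2 is limiting.
n(CO2) = (6/9) × 56.88 = 37.92 mol
mass = 37.92 × 44.01 = 1669 g

1670 g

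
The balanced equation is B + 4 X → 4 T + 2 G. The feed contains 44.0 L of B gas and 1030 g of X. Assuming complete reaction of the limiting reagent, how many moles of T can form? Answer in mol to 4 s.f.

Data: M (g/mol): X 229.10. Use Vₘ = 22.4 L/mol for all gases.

4.496 mol

n(B) = 44.00 / 22.4 = 1.964 mol
n(X) = 1030 / 229.10 = 4.496 mol
n/ν → B: 1.964, X: 1.124; X is limiting.
n(T) = (4/4) × 4.496 = 4.496 mol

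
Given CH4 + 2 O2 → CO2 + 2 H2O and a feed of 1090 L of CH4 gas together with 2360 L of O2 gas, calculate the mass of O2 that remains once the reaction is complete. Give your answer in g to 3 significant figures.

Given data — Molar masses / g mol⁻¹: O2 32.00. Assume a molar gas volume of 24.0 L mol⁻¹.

240 g

n(CH4) = 1090 / 24.0 = 45.42 mol
n(O2) = 2360 / 24.0 = 98.33 mol
n/ν for CH4 = 45.42/1 = 45.42
n/ν for O2 = 98.33/2 = 49.17
Smallest n/ν is CH4 → limiting reagent.
O2 consumed = (2/1) × 45.42 = 90.84 mol
O2 remaining = 98.33 − 90.84 = 7.490 mol
mass = 7.490 × 32.00 = 239.7 g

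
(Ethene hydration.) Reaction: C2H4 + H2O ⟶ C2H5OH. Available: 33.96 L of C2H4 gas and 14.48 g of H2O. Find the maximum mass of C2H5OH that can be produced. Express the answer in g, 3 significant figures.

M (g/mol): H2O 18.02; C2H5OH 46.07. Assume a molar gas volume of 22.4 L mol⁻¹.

n(C2H4) = 33.96 / 22.4 = 1.516 mol
n(H2O) = 14.48 / 18.02 = 0.8036 mol
n/ν for C2H4 = 1.516/1 = 1.516
n/ν for H2O = 0.8036/1 = 0.8036
Smallest n/ν is H2O → limiting reagent.
n(C2H5OH) = (1/1) × 0.8036 = 0.8036 mol
mass = 0.8036 × 46.07 = 37.02 g

37.0 g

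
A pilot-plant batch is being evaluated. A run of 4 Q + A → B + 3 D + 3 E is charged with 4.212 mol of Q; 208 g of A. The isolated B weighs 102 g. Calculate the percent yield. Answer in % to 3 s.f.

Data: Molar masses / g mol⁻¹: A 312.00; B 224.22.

n(Q) = 4.212 mol
n(A) = 208.0 / 312.00 = 0.6667 mol
n/ν → Q: 1.053, A: 0.6667; A is limiting.
theoretical n(B) = (1/1) × 0.6667 = 0.6667 mol → 149.5 g
% yield = 102 / 149.5 × 100 = 68.23 %

68.2 %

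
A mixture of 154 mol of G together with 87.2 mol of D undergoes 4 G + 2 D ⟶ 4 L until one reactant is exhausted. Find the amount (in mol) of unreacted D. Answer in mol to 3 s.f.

10.2 mol

n(G) = 154.0 mol
n(D) = 87.20 mol
n/ν for G = 154.0/4 = 38.50
n/ν for D = 87.20/2 = 43.60
Smallest n/ν is G → limiting reagent.
D consumed = (2/4) × 154.0 = 77.00 mol
D remaining = 87.20 − 77.00 = 10.20 mol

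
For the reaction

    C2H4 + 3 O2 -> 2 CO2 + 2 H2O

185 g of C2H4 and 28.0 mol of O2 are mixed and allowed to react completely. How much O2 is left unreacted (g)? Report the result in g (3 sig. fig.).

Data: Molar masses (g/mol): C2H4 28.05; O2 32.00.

n(C2H4) = 185.0 / 28.05 = 6.595 mol
n(O2) = 28.00 mol
n/ν → C2H4: 6.595, O2: 9.333; C2H4 is limiting.
O2 consumed = (3/1) × 6.595 = 19.79 mol
O2 remaining = 28.00 − 19.79 = 8.210 mol
mass = 8.210 × 32.00 = 262.7 g

263 g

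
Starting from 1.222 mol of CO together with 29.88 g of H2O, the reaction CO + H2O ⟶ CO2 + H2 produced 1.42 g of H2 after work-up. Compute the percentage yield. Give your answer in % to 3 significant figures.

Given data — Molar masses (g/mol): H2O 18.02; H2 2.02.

57.5 %

n(CO) = 1.222 mol
n(H2O) = 29.88 / 18.02 = 1.658 mol
n/ν for CO = 1.222/1 = 1.222
n/ν for H2O = 1.658/1 = 1.658
Smallest n/ν is CO → limiting reagent.
theoretical n(H2) = (1/1) × 1.222 = 1.222 mol → 2.468 g
% yield = 1.42 / 2.468 × 100 = 57.54 %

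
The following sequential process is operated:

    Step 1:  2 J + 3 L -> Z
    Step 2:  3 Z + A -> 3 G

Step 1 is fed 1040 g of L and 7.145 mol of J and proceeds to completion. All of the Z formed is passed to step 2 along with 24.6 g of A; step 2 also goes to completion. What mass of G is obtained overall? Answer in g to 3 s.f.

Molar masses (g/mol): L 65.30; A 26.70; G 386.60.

1070 g

Step 1:
n(L) = 1040 / 65.30 = 15.93 mol
n(J) = 7.145 mol
n/ν for L = 15.93/3 = 5.310
n/ν for J = 7.145/2 = 3.573
Smallest n/ν is J → limiting reagent.
n(Z) produced = (1/2) × 7.145 = 3.573 mol
Step 2:
n(Z) available = 3.573 mol
n(A) = 24.60 / 26.70 = 0.9213 mol
n/ν for Z = 3.573/3 = 1.191
n/ν for A = 0.9213/1 = 0.9213
Smallest n/ν is A → limiting reagent.
n(G) = (3/1) × 0.9213 = 2.764 mol
mass = 2.764 × 386.60 = 1069 g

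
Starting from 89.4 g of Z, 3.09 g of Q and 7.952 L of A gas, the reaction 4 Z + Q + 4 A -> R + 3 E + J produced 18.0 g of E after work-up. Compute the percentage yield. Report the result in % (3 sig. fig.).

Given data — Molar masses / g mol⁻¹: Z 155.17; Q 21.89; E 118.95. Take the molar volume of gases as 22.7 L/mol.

57.6 %

n(Z) = 89.40 / 155.17 = 0.5761 mol
n(Q) = 3.090 / 21.89 = 0.1412 mol
n(A) = 7.952 / 22.7 = 0.3503 mol
n/ν for Z = 0.5761/4 = 0.1440
n/ν for Q = 0.1412/1 = 0.1412
n/ν for A = 0.3503/4 = 0.08758
Smallest n/ν is A → limiting reagent.
theoretical n(E) = (3/4) × 0.3503 = 0.2627 mol → 31.25 g
% yield = 18.0 / 31.25 × 100 = 57.60 %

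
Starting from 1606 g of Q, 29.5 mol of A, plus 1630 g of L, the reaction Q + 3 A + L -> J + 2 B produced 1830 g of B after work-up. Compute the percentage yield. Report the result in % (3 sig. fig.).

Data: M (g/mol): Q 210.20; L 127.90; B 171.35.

69.9 %

n(Q) = 1606 / 210.20 = 7.640 mol
n(A) = 29.50 mol
n(L) = 1630 / 127.90 = 12.74 mol
n/ν for Q = 7.640/1 = 7.640
n/ν for A = 29.50/3 = 9.833
n/ν for L = 12.74/1 = 12.74
Smallest n/ν is Q → limiting reagent.
theoretical n(B) = (2/1) × 7.640 = 15.28 mol → 2618 g
% yield = 1830 / 2618 × 100 = 69.90 %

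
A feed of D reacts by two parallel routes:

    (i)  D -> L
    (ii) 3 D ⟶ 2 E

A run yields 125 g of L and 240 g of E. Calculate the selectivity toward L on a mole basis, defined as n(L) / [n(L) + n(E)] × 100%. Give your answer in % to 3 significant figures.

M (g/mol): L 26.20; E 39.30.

n(L) = 125 / 26.20 = 4.771 mol
n(E) = 240 / 39.30 = 6.107 mol
selectivity = 4.771/(4.771+6.107) × 100 = 43.86 %

43.9 %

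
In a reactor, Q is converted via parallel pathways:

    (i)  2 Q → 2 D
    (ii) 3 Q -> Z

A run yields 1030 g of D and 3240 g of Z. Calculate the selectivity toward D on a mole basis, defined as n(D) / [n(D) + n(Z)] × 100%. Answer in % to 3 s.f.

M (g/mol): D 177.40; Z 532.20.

48.8 %

n(D) = 1030 / 177.40 = 5.806 mol
n(Z) = 3240 / 532.20 = 6.088 mol
selectivity = 5.806/(5.806+6.088) × 100 = 48.81 %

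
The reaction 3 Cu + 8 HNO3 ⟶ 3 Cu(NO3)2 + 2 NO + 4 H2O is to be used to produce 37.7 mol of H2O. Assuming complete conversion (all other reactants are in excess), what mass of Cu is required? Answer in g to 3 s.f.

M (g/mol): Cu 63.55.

1800 g

n(H2O) = 37.70 mol
n(Cu) = (3/4) × 37.70 = 28.28 mol
mass = 28.28 × 63.55 = 1797 g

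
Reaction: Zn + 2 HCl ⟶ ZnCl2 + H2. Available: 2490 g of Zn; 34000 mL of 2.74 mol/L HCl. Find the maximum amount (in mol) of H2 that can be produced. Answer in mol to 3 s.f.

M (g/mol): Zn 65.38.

n(Zn) = 2490 / 65.38 = 38.09 mol
n(HCl) = 2.74 × 34000/1000 = 93.16 mol
n/ν → Zn: 38.09, HCl: 46.58; Zn is limiting.
n(H2) = (1/1) × 38.09 = 38.09 mol

38.1 mol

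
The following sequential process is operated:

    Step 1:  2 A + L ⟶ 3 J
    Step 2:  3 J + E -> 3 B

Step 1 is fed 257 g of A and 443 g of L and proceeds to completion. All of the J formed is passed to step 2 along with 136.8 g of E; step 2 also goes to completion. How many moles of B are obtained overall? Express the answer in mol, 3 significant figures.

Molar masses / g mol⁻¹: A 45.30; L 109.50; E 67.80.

Step 1:
n(A) = 257.0 / 45.30 = 5.673 mol
n(L) = 443.0 / 109.50 = 4.046 mol
n/ν → A: 2.837, L: 4.046; A is limiting.
n(J) produced = (3/2) × 5.673 = 8.510 mol
Step 2:
n(J) available = 8.510 mol
n(E) = 136.8 / 67.80 = 2.018 mol
n/ν → J: 2.837, E: 2.018; E is limiting.
n(B) = (3/1) × 2.018 = 6.054 mol

6.05 mol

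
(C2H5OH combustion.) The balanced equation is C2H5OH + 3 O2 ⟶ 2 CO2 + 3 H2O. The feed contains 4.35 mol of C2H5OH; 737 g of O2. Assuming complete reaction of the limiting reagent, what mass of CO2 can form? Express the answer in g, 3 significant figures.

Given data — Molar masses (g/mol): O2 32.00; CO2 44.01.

383 g

n(C2H5OH) = 4.350 mol
n(O2) = 737.0 / 32.00 = 23.03 mol
n/ν for C2H5OH = 4.350/1 = 4.350
n/ν for O2 = 23.03/3 = 7.677
Smallest n/ν is C2H5OH → limiting reagent.
n(CO2) = (2/1) × 4.350 = 8.700 mol
mass = 8.700 × 44.01 = 382.9 g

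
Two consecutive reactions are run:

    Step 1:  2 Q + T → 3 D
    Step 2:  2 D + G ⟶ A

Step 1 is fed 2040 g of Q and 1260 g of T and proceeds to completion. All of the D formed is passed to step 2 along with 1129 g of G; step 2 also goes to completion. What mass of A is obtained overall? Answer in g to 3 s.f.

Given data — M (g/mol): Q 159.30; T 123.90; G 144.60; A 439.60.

3430 g

Step 1:
n(Q) = 2040 / 159.30 = 12.81 mol
n(T) = 1260 / 123.90 = 10.17 mol
n/ν → Q: 6.405, T: 10.17; Q is limiting.
n(D) produced = (3/2) × 12.81 = 19.22 mol
Step 2:
n(D) available = 19.22 mol
n(G) = 1129 / 144.60 = 7.808 mol
n/ν → D: 9.610, G: 7.808; G is limiting.
n(A) = (1/1) × 7.808 = 7.808 mol
mass = 7.808 × 439.60 = 3432 g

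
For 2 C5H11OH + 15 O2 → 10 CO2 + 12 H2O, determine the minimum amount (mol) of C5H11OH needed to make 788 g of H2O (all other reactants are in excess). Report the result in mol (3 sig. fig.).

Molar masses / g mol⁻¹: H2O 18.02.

n(H2O) = 788 / 18.02 = 43.73 mol
n(C5H11OH) = (2/12) × 43.73 = 7.288 mol

7.29 mol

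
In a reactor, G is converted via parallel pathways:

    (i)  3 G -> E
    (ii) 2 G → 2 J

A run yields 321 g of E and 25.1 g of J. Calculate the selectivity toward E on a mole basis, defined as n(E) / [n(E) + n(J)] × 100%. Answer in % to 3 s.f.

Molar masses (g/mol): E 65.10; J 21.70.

81.0 %

n(E) = 321 / 65.10 = 4.931 mol
n(J) = 25.1 / 21.70 = 1.157 mol
selectivity = 4.931/(4.931+1.157) × 100 = 81.00 %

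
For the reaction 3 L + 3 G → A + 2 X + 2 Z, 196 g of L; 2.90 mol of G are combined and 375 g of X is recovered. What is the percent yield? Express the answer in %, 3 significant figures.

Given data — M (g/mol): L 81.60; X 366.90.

63.8 %

n(L) = 196.0 / 81.60 = 2.402 mol
n(G) = 2.900 mol
n/ν for L = 2.402/3 = 0.8007
n/ν for G = 2.900/3 = 0.9667
Smallest n/ν is L → limiting reagent.
theoretical n(X) = (2/3) × 2.402 = 1.601 mol → 587.4 g
% yield = 375 / 587.4 × 100 = 63.84 %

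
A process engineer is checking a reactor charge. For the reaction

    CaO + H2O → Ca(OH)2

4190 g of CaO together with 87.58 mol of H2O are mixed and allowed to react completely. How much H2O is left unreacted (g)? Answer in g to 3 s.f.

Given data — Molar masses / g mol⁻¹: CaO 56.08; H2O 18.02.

232 g

n(CaO) = 4190 / 56.08 = 74.71 mol
n(H2O) = 87.58 mol
n/ν for CaO = 74.71/1 = 74.71
n/ν for H2O = 87.58/1 = 87.58
Smallest n/ν is CaO → limiting reagent.
H2O consumed = (1/1) × 74.71 = 74.71 mol
H2O remaining = 87.58 − 74.71 = 12.87 mol
mass = 12.87 × 18.02 = 231.9 g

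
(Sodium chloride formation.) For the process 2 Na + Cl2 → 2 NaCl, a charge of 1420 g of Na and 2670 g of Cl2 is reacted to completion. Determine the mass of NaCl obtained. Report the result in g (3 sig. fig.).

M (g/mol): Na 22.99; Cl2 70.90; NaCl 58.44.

3610 g

n(Na) = 1420 / 22.99 = 61.77 mol
n(Cl2) = 2670 / 70.90 = 37.66 mol
n/ν for Na = 61.77/2 = 30.89
n/ν for Cl2 = 37.66/1 = 37.66
Smallest n/ν is Na → limiting reagent.
n(NaCl) = (2/2) × 61.77 = 61.77 mol
mass = 61.77 × 58.44 = 3610 g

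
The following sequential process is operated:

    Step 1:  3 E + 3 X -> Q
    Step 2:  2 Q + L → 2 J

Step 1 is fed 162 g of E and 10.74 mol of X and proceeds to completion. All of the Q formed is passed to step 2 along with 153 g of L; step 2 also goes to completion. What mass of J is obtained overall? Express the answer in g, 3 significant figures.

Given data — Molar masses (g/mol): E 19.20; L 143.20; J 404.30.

Step 1:
n(E) = 162.0 / 19.20 = 8.438 mol
n(X) = 10.74 mol
n/ν → E: 2.813, X: 3.580; E is limiting.
n(Q) produced = (1/3) × 8.438 = 2.813 mol
Step 2:
n(Q) available = 2.813 mol
n(L) = 153.0 / 143.20 = 1.068 mol
n/ν → Q: 1.407, L: 1.068; L is limiting.
n(J) = (2/1) × 1.068 = 2.136 mol
mass = 2.136 × 404.30 = 863.6 g

864 g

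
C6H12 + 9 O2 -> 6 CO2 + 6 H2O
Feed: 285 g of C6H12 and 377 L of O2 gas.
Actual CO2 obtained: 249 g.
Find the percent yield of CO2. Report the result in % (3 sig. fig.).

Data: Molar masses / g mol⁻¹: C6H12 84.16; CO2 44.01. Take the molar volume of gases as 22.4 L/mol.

n(C6H12) = 285.0 / 84.16 = 3.386 mol
n(O2) = 377.0 / 22.4 = 16.83 mol
n/ν for C6H12 = 3.386/1 = 3.386
n/ν for O2 = 16.83/9 = 1.870
Smallest n/ν is O2 → limiting reagent.
theoretical n(CO2) = (6/9) × 16.83 = 11.22 mol → 493.8 g
% yield = 249 / 493.8 × 100 = 50.43 %

50.4 %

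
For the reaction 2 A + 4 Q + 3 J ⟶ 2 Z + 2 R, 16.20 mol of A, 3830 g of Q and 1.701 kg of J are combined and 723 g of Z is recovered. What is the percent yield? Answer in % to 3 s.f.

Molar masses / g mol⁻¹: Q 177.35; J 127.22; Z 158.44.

n(A) = 16.20 mol
n(Q) = 3830 / 177.35 = 21.60 mol
n(J) = 1.701×1000 / 127.22 = 13.37 mol
n/ν → A: 8.100, Q: 5.400, J: 4.457; J is limiting.
theoretical n(Z) = (2/3) × 13.37 = 8.913 mol → 1412 g
% yield = 723 / 1412 × 100 = 51.20 %

51.2 %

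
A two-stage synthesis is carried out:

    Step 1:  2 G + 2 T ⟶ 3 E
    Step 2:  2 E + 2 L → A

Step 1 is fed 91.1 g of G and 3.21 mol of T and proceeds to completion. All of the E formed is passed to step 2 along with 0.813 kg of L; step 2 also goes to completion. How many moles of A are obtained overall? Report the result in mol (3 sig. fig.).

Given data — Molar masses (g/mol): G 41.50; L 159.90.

Step 1:
n(G) = 91.10 / 41.50 = 2.195 mol
n(T) = 3.210 mol
n/ν for G = 2.195/2 = 1.098
n/ν for T = 3.210/2 = 1.605
Smallest n/ν is G → limiting reagent.
n(E) produced = (3/2) × 2.195 = 3.293 mol
Step 2:
n(E) available = 3.293 mol
n(L) = 0.8130×1000 / 159.90 = 5.084 mol
n/ν for E = 3.293/2 = 1.647
n/ν for L = 5.084/2 = 2.542
Smallest n/ν is E → limiting reagent.
n(A) = (1/2) × 3.293 = 1.647 mol

1.65 mol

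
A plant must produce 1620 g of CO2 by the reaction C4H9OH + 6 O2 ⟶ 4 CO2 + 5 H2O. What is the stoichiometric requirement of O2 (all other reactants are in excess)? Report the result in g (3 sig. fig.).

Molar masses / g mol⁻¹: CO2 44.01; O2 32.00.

n(CO2) = 1620 / 44.01 = 36.81 mol
n(O2) = (6/4) × 36.81 = 55.22 mol
mass = 55.22 × 32.00 = 1767 g

1770 g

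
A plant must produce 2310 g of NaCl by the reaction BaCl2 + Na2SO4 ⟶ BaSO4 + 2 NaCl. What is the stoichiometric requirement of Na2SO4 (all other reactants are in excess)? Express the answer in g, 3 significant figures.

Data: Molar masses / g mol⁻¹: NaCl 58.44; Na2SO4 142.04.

2810 g

n(NaCl) = 2310 / 58.44 = 39.53 mol
n(Na2SO4) = (1/2) × 39.53 = 19.77 mol
mass = 19.77 × 142.04 = 2808 g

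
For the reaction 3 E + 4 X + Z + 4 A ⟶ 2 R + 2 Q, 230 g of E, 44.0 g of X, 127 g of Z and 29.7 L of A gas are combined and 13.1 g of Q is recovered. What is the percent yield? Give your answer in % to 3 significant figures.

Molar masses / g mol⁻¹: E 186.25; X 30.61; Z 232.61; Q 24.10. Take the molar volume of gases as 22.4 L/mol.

82.0 %

n(E) = 230.0 / 186.25 = 1.235 mol
n(X) = 44.00 / 30.61 = 1.437 mol
n(Z) = 127.0 / 232.61 = 0.5460 mol
n(A) = 29.70 / 22.4 = 1.326 mol
n/ν for E = 1.235/3 = 0.4117
n/ν for X = 1.437/4 = 0.3593
n/ν for Z = 0.5460/1 = 0.5460
n/ν for A = 1.326/4 = 0.3315
Smallest n/ν is A → limiting reagent.
theoretical n(Q) = (2/4) × 1.326 = 0.6630 mol → 15.98 g
% yield = 13.1 / 15.98 × 100 = 81.98 %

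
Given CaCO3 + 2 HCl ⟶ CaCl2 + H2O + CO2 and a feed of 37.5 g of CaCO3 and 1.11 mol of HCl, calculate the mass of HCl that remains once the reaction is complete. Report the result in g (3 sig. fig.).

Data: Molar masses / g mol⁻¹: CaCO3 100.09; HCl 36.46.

13.2 g

n(CaCO3) = 37.50 / 100.09 = 0.3747 mol
n(HCl) = 1.110 mol
n/ν → CaCO3: 0.3747, HCl: 0.5550; CaCO3 is limiting.
HCl consumed = (2/1) × 0.3747 = 0.7494 mol
HCl remaining = 1.110 − 0.7494 = 0.3606 mol
mass = 0.3606 × 36.46 = 13.15 g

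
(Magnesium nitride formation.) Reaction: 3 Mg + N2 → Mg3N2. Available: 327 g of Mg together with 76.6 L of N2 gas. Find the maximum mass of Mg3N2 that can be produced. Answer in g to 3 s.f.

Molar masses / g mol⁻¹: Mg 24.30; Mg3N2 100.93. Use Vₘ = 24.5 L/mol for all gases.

n(Mg) = 327.0 / 24.30 = 13.46 mol
n(N2) = 76.60 / 24.5 = 3.127 mol
n/ν → Mg: 4.487, N2: 3.127; N2 is limiting.
n(Mg3N2) = (1/1) × 3.127 = 3.127 mol
mass = 3.127 × 100.93 = 315.6 g

316 g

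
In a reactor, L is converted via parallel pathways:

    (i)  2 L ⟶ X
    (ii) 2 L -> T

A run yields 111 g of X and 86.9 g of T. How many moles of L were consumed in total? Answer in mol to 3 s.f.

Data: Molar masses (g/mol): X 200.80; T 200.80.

n(X) = 111 / 200.80 = 0.5528 mol
n(T) = 86.9 / 200.80 = 0.4328 mol
n(L) via (i) = (2/1)×0.5528 = 1.106 mol
n(L) via (ii) = (2/1)×0.4328 = 0.8656 mol
total n(L) = 1.106 + 0.8656 = 1.972 mol

1.97 mol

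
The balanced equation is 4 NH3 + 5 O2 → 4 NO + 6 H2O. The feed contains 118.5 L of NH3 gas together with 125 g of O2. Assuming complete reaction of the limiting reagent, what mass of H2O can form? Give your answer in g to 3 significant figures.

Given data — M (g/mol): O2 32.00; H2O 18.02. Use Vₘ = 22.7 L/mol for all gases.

84.5 g

n(NH3) = 118.5 / 22.7 = 5.220 mol
n(O2) = 125.0 / 32.00 = 3.906 mol
n/ν for NH3 = 5.220/4 = 1.305
n/ν for O2 = 3.906/5 = 0.7812
Smallest n/ν is O2 → limiting reagent.
n(H2O) = (6/5) × 3.906 = 4.687 mol
mass = 4.687 × 18.02 = 84.46 g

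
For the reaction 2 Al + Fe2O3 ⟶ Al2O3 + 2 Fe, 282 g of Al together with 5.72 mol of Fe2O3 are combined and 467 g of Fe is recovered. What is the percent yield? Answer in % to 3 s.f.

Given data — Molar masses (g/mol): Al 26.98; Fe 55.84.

80.0 %

n(Al) = 282.0 / 26.98 = 10.45 mol
n(Fe2O3) = 5.720 mol
n/ν for Al = 10.45/2 = 5.225
n/ν for Fe2O3 = 5.720/1 = 5.720
Smallest n/ν is Al → limiting reagent.
theoretical n(Fe) = (2/2) × 10.45 = 10.45 mol → 583.5 g
% yield = 467 / 583.5 × 100 = 80.03 %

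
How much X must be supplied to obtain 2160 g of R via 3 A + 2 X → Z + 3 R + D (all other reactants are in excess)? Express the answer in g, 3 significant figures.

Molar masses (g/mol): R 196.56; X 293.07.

2150 g

n(R) = 2160 / 196.56 = 10.99 mol
n(X) = (2/3) × 10.99 = 7.327 mol
mass = 7.327 × 293.07 = 2147 g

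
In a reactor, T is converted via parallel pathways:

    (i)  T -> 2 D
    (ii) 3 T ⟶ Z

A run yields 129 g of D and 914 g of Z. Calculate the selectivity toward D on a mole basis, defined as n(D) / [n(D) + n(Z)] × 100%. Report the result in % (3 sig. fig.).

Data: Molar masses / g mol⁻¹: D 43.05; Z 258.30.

n(D) = 129 / 43.05 = 2.997 mol
n(Z) = 914 / 258.30 = 3.539 mol
selectivity = 2.997/(2.997+3.539) × 100 = 45.85 %

45.9 %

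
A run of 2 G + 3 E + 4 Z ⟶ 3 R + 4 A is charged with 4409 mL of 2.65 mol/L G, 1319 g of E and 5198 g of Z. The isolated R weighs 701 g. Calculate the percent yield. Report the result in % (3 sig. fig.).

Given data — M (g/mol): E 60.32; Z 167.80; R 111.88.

n(G) = 2.65 × 4409/1000 = 11.68 mol
n(E) = 1319 / 60.32 = 21.87 mol
n(Z) = 5198 / 167.80 = 30.98 mol
n/ν → G: 5.840, E: 7.290, Z: 7.745; G is limiting.
theoretical n(R) = (3/2) × 11.68 = 17.52 mol → 1960 g
% yield = 701 / 1960 × 100 = 35.77 %

35.8 %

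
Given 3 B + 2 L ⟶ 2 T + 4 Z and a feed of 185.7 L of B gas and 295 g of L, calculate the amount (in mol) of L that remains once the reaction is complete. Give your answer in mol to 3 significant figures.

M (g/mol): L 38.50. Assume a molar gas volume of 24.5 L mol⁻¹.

n(B) = 185.7 / 24.5 = 7.580 mol
n(L) = 295.0 / 38.50 = 7.662 mol
n/ν for B = 7.580/3 = 2.527
n/ν for L = 7.662/2 = 3.831
Smallest n/ν is B → limiting reagent.
L consumed = (2/3) × 7.580 = 5.053 mol
L remaining = 7.662 − 5.053 = 2.609 mol

2.61 mol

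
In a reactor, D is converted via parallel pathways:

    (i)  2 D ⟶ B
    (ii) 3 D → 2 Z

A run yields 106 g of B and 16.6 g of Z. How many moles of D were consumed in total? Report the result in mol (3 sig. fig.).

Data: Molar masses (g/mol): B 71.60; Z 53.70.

3.42 mol

n(B) = 106 / 71.60 = 1.480 mol
n(Z) = 16.6 / 53.70 = 0.3091 mol
n(D) via (i) = (2/1)×1.480 = 2.960 mol
n(D) via (ii) = (3/2)×0.3091 = 0.4637 mol
total n(D) = 2.960 + 0.4637 = 3.424 mol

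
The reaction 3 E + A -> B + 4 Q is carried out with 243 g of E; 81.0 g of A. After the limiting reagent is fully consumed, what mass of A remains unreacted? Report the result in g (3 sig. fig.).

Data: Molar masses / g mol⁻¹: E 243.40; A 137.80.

n(E) = 243.0 / 243.40 = 0.9984 mol
n(A) = 81.00 / 137.80 = 0.5878 mol
n/ν for E = 0.9984/3 = 0.3328
n/ν for A = 0.5878/1 = 0.5878
Smallest n/ν is E → limiting reagent.
A consumed = (1/3) × 0.9984 = 0.3328 mol
A remaining = 0.5878 − 0.3328 = 0.2550 mol
mass = 0.2550 × 137.80 = 35.14 g

35.1 g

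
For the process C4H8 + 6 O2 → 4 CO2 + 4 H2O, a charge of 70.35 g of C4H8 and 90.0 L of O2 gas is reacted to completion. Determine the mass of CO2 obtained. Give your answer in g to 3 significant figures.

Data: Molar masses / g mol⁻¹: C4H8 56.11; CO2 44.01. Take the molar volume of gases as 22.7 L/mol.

116 g

n(C4H8) = 70.35 / 56.11 = 1.254 mol
n(O2) = 90.00 / 22.7 = 3.965 mol
n/ν → C4H8: 1.254, O2: 0.6608; O2 is limiting.
n(CO2) = (4/6) × 3.965 = 2.643 mol
mass = 2.643 × 44.01 = 116.3 g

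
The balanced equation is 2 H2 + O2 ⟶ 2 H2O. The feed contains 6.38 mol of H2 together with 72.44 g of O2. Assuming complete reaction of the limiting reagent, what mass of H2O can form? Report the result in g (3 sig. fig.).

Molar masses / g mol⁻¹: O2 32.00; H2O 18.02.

81.6 g

n(H2) = 6.380 mol
n(O2) = 72.44 / 32.00 = 2.264 mol
n/ν → H2: 3.190, O2: 2.264; O2 is limiting.
n(H2O) = (2/1) × 2.264 = 4.528 mol
mass = 4.528 × 18.02 = 81.59 g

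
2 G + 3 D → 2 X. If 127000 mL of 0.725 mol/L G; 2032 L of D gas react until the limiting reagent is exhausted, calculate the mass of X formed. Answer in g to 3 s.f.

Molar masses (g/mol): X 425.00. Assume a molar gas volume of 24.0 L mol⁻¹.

24000 g

n(G) = 0.725 × 127000/1000 = 92.08 mol
n(D) = 2032 / 24.0 = 84.67 mol
n/ν for G = 92.08/2 = 46.04
n/ν for D = 84.67/3 = 28.22
Smallest n/ν is D → limiting reagent.
n(X) = (2/3) × 84.67 = 56.45 mol
mass = 56.45 × 425.00 = 23990 g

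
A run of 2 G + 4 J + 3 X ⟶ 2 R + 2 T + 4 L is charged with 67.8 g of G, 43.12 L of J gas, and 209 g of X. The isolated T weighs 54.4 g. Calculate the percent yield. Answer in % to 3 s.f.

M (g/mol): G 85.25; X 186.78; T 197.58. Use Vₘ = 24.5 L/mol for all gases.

n(G) = 67.80 / 85.25 = 0.7953 mol
n(J) = 43.12 / 24.5 = 1.760 mol
n(X) = 209.0 / 186.78 = 1.119 mol
n/ν for G = 0.7953/2 = 0.3977
n/ν for J = 1.760/4 = 0.4400
n/ν for X = 1.119/3 = 0.3730
Smallest n/ν is X → limiting reagent.
theoretical n(T) = (2/3) × 1.119 = 0.7460 mol → 147.4 g
% yield = 54.4 / 147.4 × 100 = 36.91 %

36.9 %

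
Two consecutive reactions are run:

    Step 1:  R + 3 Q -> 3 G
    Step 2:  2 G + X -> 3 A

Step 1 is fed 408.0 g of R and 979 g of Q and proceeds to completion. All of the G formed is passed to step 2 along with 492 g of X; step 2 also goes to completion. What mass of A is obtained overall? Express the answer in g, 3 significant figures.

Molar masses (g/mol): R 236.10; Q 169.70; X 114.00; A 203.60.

Step 1:
n(R) = 408.0 / 236.10 = 1.728 mol
n(Q) = 979.0 / 169.70 = 5.769 mol
n/ν for R = 1.728/1 = 1.728
n/ν for Q = 5.769/3 = 1.923
Smallest n/ν is R → limiting reagent.
n(G) produced = (3/1) × 1.728 = 5.184 mol
Step 2:
n(G) available = 5.184 mol
n(X) = 492.0 / 114.00 = 4.316 mol
n/ν for G = 5.184/2 = 2.592
n/ν for X = 4.316/1 = 4.316
Smallest n/ν is G → limiting reagent.
n(A) = (3/2) × 5.184 = 7.776 mol
mass = 7.776 × 203.60 = 1583 g

1580 g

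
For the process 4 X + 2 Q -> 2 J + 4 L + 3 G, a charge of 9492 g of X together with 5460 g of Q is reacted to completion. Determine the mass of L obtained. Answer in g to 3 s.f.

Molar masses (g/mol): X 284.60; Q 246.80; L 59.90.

n(X) = 9492 / 284.60 = 33.35 mol
n(Q) = 5460 / 246.80 = 22.12 mol
n/ν for X = 33.35/4 = 8.338
n/ν for Q = 22.12/2 = 11.06
Smallest n/ν is X → limiting reagent.
n(L) = (4/4) × 33.35 = 33.35 mol
mass = 33.35 × 59.90 = 1998 g

2000 g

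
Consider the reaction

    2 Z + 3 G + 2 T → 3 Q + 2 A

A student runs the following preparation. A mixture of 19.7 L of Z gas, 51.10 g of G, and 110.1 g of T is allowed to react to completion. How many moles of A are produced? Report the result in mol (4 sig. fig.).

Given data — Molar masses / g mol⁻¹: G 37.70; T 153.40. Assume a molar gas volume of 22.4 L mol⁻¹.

n(Z) = 19.70 / 22.4 = 0.8795 mol
n(G) = 51.10 / 37.70 = 1.355 mol
n(T) = 110.1 / 153.40 = 0.7177 mol
n/ν for Z = 0.8795/2 = 0.4398
n/ν for G = 1.355/3 = 0.4517
n/ν for T = 0.7177/2 = 0.3589
Smallest n/ν is T → limiting reagent.
n(A) = (2/2) × 0.7177 = 0.7177 mol

0.7177 mol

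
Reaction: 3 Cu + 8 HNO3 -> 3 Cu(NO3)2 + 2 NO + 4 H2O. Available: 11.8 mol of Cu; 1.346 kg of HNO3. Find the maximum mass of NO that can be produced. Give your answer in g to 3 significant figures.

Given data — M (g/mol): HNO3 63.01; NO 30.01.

n(Cu) = 11.80 mol
n(HNO3) = 1.346×1000 / 63.01 = 21.36 mol
n/ν for Cu = 11.80/3 = 3.933
n/ν for HNO3 = 21.36/8 = 2.670
Smallest n/ν is HNO3 → limiting reagent.
n(NO) = (2/8) × 21.36 = 5.340 mol
mass = 5.340 × 30.01 = 160.3 g

160 g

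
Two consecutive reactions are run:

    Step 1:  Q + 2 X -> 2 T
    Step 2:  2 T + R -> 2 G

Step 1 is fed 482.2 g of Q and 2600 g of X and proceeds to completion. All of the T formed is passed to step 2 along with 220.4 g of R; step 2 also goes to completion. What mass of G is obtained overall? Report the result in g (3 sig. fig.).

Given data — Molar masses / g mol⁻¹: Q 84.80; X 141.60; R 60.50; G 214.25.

Step 1:
n(Q) = 482.2 / 84.80 = 5.686 mol
n(X) = 2600 / 141.60 = 18.36 mol
n/ν for Q = 5.686/1 = 5.686
n/ν for X = 18.36/2 = 9.180
Smallest n/ν is Q → limiting reagent.
n(T) produced = (2/1) × 5.686 = 11.37 mol
Step 2:
n(T) available = 11.37 mol
n(R) = 220.4 / 60.50 = 3.643 mol
n/ν for T = 11.37/2 = 5.685
n/ν for R = 3.643/1 = 3.643
Smallest n/ν is R → limiting reagent.
n(G) = (2/1) × 3.643 = 7.286 mol
mass = 7.286 × 214.25 = 1561 g

1560 g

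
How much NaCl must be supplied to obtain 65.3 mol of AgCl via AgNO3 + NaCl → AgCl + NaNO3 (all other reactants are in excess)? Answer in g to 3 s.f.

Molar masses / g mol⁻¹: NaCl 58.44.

n(AgCl) = 65.30 mol
n(NaCl) = (1/1) × 65.30 = 65.30 mol
mass = 65.30 × 58.44 = 3816 g

3820 g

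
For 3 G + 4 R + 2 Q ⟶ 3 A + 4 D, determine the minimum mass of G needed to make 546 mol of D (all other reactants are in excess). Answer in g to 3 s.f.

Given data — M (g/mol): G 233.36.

n(D) = 546.0 mol
n(G) = (3/4) × 546.0 = 409.5 mol
mass = 409.5 × 233.36 = 95560 g

95600 g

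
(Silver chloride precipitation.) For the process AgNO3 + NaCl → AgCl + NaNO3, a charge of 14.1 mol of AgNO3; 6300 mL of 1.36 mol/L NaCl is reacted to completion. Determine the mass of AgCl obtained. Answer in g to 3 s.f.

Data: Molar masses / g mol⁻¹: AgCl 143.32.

1230 g

n(AgNO3) = 14.10 mol
n(NaCl) = 1.36 × 6300/1000 = 8.568 mol
n/ν for AgNO3 = 14.10/1 = 14.10
n/ν for NaCl = 8.568/1 = 8.568
Smallest n/ν is NaCl → limiting reagent.
n(AgCl) = (1/1) × 8.568 = 8.568 mol
mass = 8.568 × 143.32 = 1228 g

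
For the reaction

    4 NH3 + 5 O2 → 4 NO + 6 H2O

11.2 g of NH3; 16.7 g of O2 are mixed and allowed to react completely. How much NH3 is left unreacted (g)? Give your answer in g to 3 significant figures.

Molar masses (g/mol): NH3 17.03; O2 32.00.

n(NH3) = 11.20 / 17.03 = 0.6577 mol
n(O2) = 16.70 / 32.00 = 0.5219 mol
n/ν for NH3 = 0.6577/4 = 0.1644
n/ν for O2 = 0.5219/5 = 0.1044
Smallest n/ν is O2 → limiting reagent.
NH3 consumed = (4/5) × 0.5219 = 0.4175 mol
NH3 remaining = 0.6577 − 0.4175 = 0.2402 mol
mass = 0.2402 × 17.03 = 4.091 g

4.09 g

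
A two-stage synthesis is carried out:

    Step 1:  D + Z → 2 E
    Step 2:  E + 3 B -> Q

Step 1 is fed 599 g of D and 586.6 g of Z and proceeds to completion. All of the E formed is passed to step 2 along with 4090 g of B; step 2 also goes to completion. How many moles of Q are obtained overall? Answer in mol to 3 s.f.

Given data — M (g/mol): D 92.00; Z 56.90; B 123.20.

11.1 mol

Step 1:
n(D) = 599.0 / 92.00 = 6.511 mol
n(Z) = 586.6 / 56.90 = 10.31 mol
n/ν for D = 6.511/1 = 6.511
n/ν for Z = 10.31/1 = 10.31
Smallest n/ν is D → limiting reagent.
n(E) produced = (2/1) × 6.511 = 13.02 mol
Step 2:
n(E) available = 13.02 mol
n(B) = 4090 / 123.20 = 33.20 mol
n/ν for E = 13.02/1 = 13.02
n/ν for B = 33.20/3 = 11.07
Smallest n/ν is B → limiting reagent.
n(Q) = (1/3) × 33.20 = 11.07 mol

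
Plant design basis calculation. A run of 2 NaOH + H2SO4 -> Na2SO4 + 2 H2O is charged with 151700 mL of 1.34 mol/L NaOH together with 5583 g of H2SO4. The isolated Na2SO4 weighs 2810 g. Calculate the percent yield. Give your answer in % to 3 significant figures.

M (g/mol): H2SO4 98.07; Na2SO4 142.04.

n(NaOH) = 1.34 × 151700/1000 = 203.3 mol
n(H2SO4) = 5583 / 98.07 = 56.93 mol
n/ν for NaOH = 203.3/2 = 101.7
n/ν for H2SO4 = 56.93/1 = 56.93
Smallest n/ν is H2SO4 → limiting reagent.
theoretical n(Na2SO4) = (1/1) × 56.93 = 56.93 mol → 8086 g
% yield = 2810 / 8086 × 100 = 34.75 %

34.8 %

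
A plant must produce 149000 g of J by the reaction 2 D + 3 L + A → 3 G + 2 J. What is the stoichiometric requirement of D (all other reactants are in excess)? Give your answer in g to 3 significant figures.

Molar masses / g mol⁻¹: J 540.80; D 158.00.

n(J) = 149000 / 540.80 = 275.5 mol
n(D) = (2/2) × 275.5 = 275.5 mol
mass = 275.5 × 158.00 = 43530 g

43500 g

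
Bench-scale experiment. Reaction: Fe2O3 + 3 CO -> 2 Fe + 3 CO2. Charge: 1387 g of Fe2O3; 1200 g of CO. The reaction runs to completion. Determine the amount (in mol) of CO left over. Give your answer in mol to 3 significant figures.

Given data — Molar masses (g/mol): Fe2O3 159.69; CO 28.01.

n(Fe2O3) = 1387 / 159.69 = 8.686 mol
n(CO) = 1200 / 28.01 = 42.84 mol
n/ν for Fe2O3 = 8.686/1 = 8.686
n/ν for CO = 42.84/3 = 14.28
Smallest n/ν is Fe2O3 → limiting reagent.
CO consumed = (3/1) × 8.686 = 26.06 mol
CO remaining = 42.84 − 26.06 = 16.78 mol

16.8 mol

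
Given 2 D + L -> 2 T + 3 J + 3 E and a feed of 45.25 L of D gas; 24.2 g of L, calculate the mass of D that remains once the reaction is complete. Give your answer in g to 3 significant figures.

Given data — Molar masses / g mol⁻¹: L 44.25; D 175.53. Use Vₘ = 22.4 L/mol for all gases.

163 g

n(D) = 45.25 / 22.4 = 2.020 mol
n(L) = 24.20 / 44.25 = 0.5469 mol
n/ν for D = 2.020/2 = 1.010
n/ν for L = 0.5469/1 = 0.5469
Smallest n/ν is L → limiting reagent.
D consumed = (2/1) × 0.5469 = 1.094 mol
D remaining = 2.020 − 1.094 = 0.9260 mol
mass = 0.9260 × 175.53 = 162.5 g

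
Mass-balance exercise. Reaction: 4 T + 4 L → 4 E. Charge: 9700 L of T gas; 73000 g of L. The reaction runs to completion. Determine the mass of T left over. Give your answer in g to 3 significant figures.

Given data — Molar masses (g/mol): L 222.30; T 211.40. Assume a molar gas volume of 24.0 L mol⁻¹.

n(T) = 9700 / 24.0 = 404.2 mol
n(L) = 73000 / 222.30 = 328.4 mol
n/ν → T: 101.1, L: 82.10; L is limiting.
T consumed = (4/4) × 328.4 = 328.4 mol
T remaining = 404.2 − 328.4 = 75.80 mol
mass = 75.80 × 211.40 = 16020 g

16000 g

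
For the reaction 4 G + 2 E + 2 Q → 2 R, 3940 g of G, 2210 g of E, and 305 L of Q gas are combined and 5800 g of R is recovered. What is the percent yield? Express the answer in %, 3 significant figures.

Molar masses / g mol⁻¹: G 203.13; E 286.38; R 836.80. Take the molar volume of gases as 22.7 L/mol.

89.8 %

n(G) = 3940 / 203.13 = 19.40 mol
n(E) = 2210 / 286.38 = 7.717 mol
n(Q) = 305.0 / 22.7 = 13.44 mol
n/ν → G: 4.850, E: 3.859, Q: 6.720; E is limiting.
theoretical n(R) = (2/2) × 7.717 = 7.717 mol → 6458 g
% yield = 5800 / 6458 × 100 = 89.81 %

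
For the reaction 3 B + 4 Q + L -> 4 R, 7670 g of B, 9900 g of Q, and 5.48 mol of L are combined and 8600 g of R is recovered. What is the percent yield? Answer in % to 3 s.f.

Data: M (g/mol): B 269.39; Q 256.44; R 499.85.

n(B) = 7670 / 269.39 = 28.47 mol
n(Q) = 9900 / 256.44 = 38.61 mol
n(L) = 5.480 mol
n/ν for B = 28.47/3 = 9.490
n/ν for Q = 38.61/4 = 9.653
n/ν for L = 5.480/1 = 5.480
Smallest n/ν is L → limiting reagent.
theoretical n(R) = (4/1) × 5.480 = 21.92 mol → 10960 g
% yield = 8600 / 10960 × 100 = 78.47 %

78.5 %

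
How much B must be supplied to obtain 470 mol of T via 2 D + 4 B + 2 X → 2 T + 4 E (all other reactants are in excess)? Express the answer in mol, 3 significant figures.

940 mol

n(T) = 470.0 mol
n(B) = (4/2) × 470.0 = 940.0 mol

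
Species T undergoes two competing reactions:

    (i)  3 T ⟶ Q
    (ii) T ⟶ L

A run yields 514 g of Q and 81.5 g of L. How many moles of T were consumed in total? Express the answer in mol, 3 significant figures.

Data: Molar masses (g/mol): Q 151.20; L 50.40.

11.8 mol

n(Q) = 514 / 151.20 = 3.399 mol
n(L) = 81.5 / 50.40 = 1.617 mol
n(T) via (i) = (3/1)×3.399 = 10.20 mol
n(T) via (ii) = (1/1)×1.617 = 1.617 mol
total n(T) = 10.20 + 1.617 = 11.82 mol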